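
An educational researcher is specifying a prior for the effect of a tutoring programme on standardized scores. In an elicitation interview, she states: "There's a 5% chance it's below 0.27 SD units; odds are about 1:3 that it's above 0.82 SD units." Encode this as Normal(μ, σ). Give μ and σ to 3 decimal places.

μ = 0.660, σ = 0.237

The p-quantile of Normal(μ,σ) is μ + z_p·σ, with z_{0.05} = -1.645 and z_{0.75} = 0.6745.
Eliminate σ: μ = (z₂·x₁ − z₁·x₂)/(z₂ − z₁) = (0.6745·0.27 − (-1.645)·0.82)/2.319 = 0.660.
Then σ = (x₂ − x₁)/(z₂ − z₁) = (0.82 − 0.27)/2.319 = 0.237.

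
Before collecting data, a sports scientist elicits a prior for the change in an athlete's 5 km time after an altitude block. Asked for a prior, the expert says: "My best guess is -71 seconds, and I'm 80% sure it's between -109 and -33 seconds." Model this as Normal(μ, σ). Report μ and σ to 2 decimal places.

A symmetric 80% interval runs μ ± z·σ with z = 1.282.
Half-width = 38, so σ = 38/1.282 = 29.65.
μ is the stated best guess, -71.00.

μ = -71.00, σ = 29.65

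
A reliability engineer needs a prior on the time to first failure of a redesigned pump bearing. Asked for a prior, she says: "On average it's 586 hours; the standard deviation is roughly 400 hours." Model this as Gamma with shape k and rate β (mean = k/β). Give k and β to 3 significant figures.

For Gamma(k, rate β): mean = k/β, variance = k/β², so CV = 1/√k.
CV = SD/mean = 400/586 = 0.6826, hence k = 1/CV² = 2.15.
Then β = k/mean = 2.15/586 = 0.00366.

k ≈ 2.15, β ≈ 0.00366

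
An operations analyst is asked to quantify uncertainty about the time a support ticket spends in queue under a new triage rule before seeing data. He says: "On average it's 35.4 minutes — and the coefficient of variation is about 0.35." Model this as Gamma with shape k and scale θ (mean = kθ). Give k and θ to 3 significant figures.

For Gamma(k, scale θ): mean = kθ, variance = kθ², so CV = 1/√k.
CV = 0.35, hence k = 1/CV² = 8.16.
Then θ = mean/k = 35.4/8.16 = 4.34.

k ≈ 8.16, θ ≈ 4.34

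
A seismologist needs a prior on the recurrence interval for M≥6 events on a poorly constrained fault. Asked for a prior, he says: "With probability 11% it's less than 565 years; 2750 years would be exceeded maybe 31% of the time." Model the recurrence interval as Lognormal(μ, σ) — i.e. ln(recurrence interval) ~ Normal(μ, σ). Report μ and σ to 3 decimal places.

μ ≈ 7.464, σ ≈ 0.919

If T ~ Lognormal(μ,σ) then ln T ~ Normal(μ,σ), so the p-quantile of ln T is μ + z_p·σ.
ln(565) = 6.337 and ln(2750) = 7.919; z_{0.11} = -1.227, z_{0.69} = 0.4959.
σ = (7.919 − 6.337)/(0.4959 − (-1.227)) = 0.919.
μ = 6.337 − (-1.227)·0.919 = 7.464.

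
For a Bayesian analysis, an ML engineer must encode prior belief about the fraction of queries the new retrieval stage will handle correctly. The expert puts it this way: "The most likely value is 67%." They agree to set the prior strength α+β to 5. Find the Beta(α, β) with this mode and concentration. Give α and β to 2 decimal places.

For α,β > 1 the Beta mode is (α−1)/(α+β−2). With α+β = 5, the mode is (α−1)/3.
Set (α−1)/3 = 0.67 → α = 1 + 0.67·3 = 3.01.
β = 5 − α = 1.99.

α = 3.01, β = 1.99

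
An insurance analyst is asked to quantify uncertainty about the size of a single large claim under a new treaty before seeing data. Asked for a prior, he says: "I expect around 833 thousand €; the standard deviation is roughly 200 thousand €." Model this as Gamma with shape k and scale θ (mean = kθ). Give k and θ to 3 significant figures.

For Gamma(k, scale θ): mean = kθ, variance = kθ², so CV = 1/√k.
CV = SD/mean = 200/833 = 0.2401, hence k = 1/CV² = 17.3.
Then θ = mean/k = 833/17.3 = 48.

k ≈ 17.3, θ ≈ 48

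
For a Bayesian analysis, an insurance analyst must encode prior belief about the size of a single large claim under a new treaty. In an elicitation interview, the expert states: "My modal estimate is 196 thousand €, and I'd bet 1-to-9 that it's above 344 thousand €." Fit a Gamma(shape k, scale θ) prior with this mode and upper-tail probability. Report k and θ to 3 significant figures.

k ≈ 7, θ ≈ 32.7

Gamma(k,θ) with k>1 has mode (k−1)θ, so θ = 196/(k−1).
Need P(X < 344) = 0.9 with θ tied to k this way. Start at k = 2, θ = 196: P(X<344) ≈ 0.524.
Too low — raise k to concentrate. Iterating converges to k ≈ 7.
Then θ = 196/(7−1) ≈ 32.7.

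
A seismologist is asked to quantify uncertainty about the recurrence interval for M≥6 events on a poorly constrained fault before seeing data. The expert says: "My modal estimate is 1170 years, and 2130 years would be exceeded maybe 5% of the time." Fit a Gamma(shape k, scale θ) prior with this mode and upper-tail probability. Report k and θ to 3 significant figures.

Gamma(k,θ) with k>1 has mode (k−1)θ, so θ = 1170/(k−1).
Need P(X < 2130) = 0.95 with θ tied to k this way. Start at k = 2, θ = 1170: P(X<2130) ≈ 0.543.
Too low — raise k to concentrate. Iterating converges to k ≈ 8.76.
Then θ = 1170/(8.76−1) ≈ 151.

k ≈ 8.76, θ ≈ 151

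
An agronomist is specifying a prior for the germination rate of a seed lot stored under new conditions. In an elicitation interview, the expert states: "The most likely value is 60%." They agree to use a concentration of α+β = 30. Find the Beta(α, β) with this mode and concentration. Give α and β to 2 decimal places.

α = 17.80, β = 12.20

For α,β > 1 the Beta mode is (α−1)/(α+β−2). With α+β = 30, the mode is (α−1)/28.
Set (α−1)/28 = 0.6 → α = 1 + 0.6·28 = 17.80.
β = 30 − α = 12.20.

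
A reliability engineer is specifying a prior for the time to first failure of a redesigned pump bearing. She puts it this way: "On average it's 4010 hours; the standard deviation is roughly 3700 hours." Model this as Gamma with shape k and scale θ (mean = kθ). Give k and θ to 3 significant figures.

For Gamma(k, scale θ): mean = kθ, variance = kθ², so CV = 1/√k.
CV = SD/mean = 3700/4010 = 0.9227, hence k = 1/CV² = 1.17.
Then θ = mean/k = 4010/1.17 = 3410.

k ≈ 1.17, θ ≈ 3410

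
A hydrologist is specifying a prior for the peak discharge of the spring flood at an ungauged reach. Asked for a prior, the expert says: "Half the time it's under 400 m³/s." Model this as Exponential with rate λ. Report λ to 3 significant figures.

Exponential median = ln 2 / λ, so λ = ln 2 / 400.0 = 0.00173.

λ ≈ 0.00173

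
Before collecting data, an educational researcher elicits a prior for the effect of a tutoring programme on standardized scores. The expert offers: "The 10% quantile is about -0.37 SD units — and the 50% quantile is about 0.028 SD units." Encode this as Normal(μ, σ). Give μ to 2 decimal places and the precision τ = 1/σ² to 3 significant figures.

μ = 0.03, τ = 10.4

The p-quantile of Normal(μ,σ) is μ + z_p·σ, with z_{0.1} = -1.282 and z_{0.5} = 0.
Eliminate σ: μ = (z₂·x₁ − z₁·x₂)/(z₂ − z₁) = (0·-0.37 − (-1.282)·0.028)/1.282 = 0.03.
Then σ = (x₂ − x₁)/(z₂ − z₁) = (0.028 − -0.37)/1.282 = 0.31.
Precision τ = 1/σ² = 1/0.3106² = 10.4.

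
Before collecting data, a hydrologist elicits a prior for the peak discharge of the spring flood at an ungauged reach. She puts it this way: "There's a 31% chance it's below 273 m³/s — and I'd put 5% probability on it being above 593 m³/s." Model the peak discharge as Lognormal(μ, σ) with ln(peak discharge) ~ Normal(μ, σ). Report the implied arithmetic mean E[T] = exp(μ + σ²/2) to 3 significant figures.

E[T] ≈ 349 m³/s

If T ~ Lognormal(μ,σ) then ln T ~ Normal(μ,σ), so the p-quantile of ln T is μ + z_p·σ.
ln(273) = 5.609 and ln(593) = 6.385; z_{0.31} = -0.4959, z_{0.95} = 1.645.
σ = (6.385 − 5.609)/(1.645 − (-0.4959)) = 0.362.
μ = 5.609 − (-0.4959)·0.362 = 5.789.
E[T] = exp(μ + σ²/2) = exp(5.789 + 0.0657) = 349 m³/s.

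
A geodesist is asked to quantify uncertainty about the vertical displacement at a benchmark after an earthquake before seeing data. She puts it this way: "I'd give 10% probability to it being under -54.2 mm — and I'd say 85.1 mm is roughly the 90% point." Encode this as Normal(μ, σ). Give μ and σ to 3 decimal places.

The p-quantile of Normal(μ,σ) is μ + z_p·σ, with z_{0.1} = -1.282 and z_{0.9} = 1.282.
Eliminate σ: μ = (z₂·x₁ − z₁·x₂)/(z₂ − z₁) = (1.282·-54.2 − (-1.282)·85.1)/2.563 = 15.450.
Then σ = (x₂ − x₁)/(z₂ − z₁) = (85.1 − -54.2)/2.563 = 54.348.

μ = 15.450, σ = 54.348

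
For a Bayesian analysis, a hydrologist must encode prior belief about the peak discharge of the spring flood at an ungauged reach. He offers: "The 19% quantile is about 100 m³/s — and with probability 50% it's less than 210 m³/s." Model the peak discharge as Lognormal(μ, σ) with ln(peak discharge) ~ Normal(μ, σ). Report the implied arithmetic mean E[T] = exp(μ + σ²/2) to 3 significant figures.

E[T] ≈ 300 m³/s

If T ~ Lognormal(μ,σ) then ln T ~ Normal(μ,σ), so the p-quantile of ln T is μ + z_p·σ.
ln(100) = 4.605 and ln(210) = 5.347; z_{0.19} = -0.8779, z_{0.5} = 0.
σ = (5.347 − 4.605)/(0 − (-0.8779)) = 0.845.
μ = 4.605 − (-0.8779)·0.845 = 5.347.
E[T] = exp(μ + σ²/2) = exp(5.347 + 0.3571) = 300 m³/s.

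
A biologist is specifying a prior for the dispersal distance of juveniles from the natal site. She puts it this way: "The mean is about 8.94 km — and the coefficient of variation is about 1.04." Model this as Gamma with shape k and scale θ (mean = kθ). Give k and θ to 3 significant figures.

k ≈ 0.925, θ ≈ 9.67

For Gamma(k, scale θ): mean = kθ, variance = kθ², so CV = 1/√k.
CV = 1.04, hence k = 1/CV² = 0.925.
Then θ = mean/k = 8.94/0.925 = 9.67.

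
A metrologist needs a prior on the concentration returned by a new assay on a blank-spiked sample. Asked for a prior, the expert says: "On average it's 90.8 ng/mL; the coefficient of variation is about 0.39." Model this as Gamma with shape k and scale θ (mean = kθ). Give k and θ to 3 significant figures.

For Gamma(k, scale θ): mean = kθ, variance = kθ², so CV = 1/√k.
CV = 0.39, hence k = 1/CV² = 6.57.
Then θ = mean/k = 90.8/6.57 = 13.8.

k ≈ 6.57, θ ≈ 13.8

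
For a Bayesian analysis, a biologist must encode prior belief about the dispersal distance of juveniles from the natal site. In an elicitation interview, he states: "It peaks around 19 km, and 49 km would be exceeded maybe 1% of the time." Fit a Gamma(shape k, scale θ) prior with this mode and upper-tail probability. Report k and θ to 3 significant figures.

k ≈ 6.19, θ ≈ 3.66

Gamma(k,θ) with k>1 has mode (k−1)θ, so θ = 19/(k−1).
Need P(X < 49) = 0.99 with θ tied to k this way. Start at k = 2, θ = 19: P(X<49) ≈ 0.729.
Too low — raise k to concentrate. Iterating converges to k ≈ 6.19.
Then θ = 19/(6.19−1) ≈ 3.66.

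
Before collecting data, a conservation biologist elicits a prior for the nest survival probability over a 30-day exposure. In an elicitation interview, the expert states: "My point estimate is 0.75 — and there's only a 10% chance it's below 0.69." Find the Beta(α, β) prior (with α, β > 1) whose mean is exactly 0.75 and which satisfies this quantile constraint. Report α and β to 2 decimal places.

α ≈ 66.32, β ≈ 22.11

With mean 0.75 fixed, write α = 0.75s, β = 0.25s where s = α+β.
Need P(θ < 0.69) = 0.1 under Beta(0.75s, 0.25s). Normal approximation: (q−m)/√(m(1−m)/s) ≈ z_{0.1} = -1.28, so s ≈ 0.75·0.25·(-1.28)²/(0.69−0.75)² = 85.5.
At s = 85.5: P(θ<0.69) ≈ 0.104. Adjusting to match 0.1 gives s ≈ 88.43.
So α = 0.75·88.43 ≈ 66.32, β = 0.25·88.43 ≈ 22.11.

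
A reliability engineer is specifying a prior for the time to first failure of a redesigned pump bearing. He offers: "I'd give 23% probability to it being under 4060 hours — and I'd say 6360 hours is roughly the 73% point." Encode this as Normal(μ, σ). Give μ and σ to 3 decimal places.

For Normal(μ,σ), the p-quantile is μ + z_p·σ. Here z_{0.23} = -0.7388, z_{0.73} = 0.6128.
So 4060 = μ − 0.7388σ and 6360 = μ + 0.6128σ.
Subtracting: σ = (6360 − 4060)/(0.6128 − (-0.7388)) = 1701.612.
Then μ = 4060 − (-0.7388)·1701.612 = 5317.230.

μ = 5317.230, σ = 1701.612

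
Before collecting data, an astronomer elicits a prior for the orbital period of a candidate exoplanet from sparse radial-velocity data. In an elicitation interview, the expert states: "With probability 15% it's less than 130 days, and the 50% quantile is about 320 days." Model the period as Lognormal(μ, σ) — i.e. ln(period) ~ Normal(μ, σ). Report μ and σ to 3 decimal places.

If T ~ Lognormal(μ,σ) then ln T ~ Normal(μ,σ), so the p-quantile of ln T is μ + z_p·σ.
ln(130) = 4.868 and ln(320) = 5.768; z_{0.15} = -1.036, z_{0.5} = 0.
σ = (5.768 − 4.868)/(0 − (-1.036)) = 0.869.
μ = 4.868 − (-1.036)·0.869 = 5.768.

μ ≈ 5.768, σ ≈ 0.869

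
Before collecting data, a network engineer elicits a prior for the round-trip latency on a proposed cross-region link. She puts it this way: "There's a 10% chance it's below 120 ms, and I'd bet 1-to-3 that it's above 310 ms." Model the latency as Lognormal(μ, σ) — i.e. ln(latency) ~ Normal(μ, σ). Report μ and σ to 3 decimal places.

If T ~ Lognormal(μ,σ) then ln T ~ Normal(μ,σ), so the p-quantile of ln T is μ + z_p·σ.
ln(120) = 4.787 and ln(310) = 5.737; z_{0.1} = -1.282, z_{0.75} = 0.6745.
σ = (5.737 − 4.787)/(0.6745 − (-1.282)) = 0.485.
μ = 4.787 − (-1.282)·0.485 = 5.409.

μ ≈ 5.409, σ ≈ 0.485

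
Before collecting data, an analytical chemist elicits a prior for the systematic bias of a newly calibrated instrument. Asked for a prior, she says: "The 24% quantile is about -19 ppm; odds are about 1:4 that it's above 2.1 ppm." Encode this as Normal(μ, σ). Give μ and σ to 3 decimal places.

The p-quantile of Normal(μ,σ) is μ + z_p·σ, with z_{0.24} = -0.7063 and z_{0.8} = 0.8416.
Eliminate σ: μ = (z₂·x₁ − z₁·x₂)/(z₂ − z₁) = (0.8416·-19 − (-0.7063)·2.1)/1.548 = -9.372.
Then σ = (x₂ − x₁)/(z₂ − z₁) = (2.1 − -19)/1.548 = 13.631.

μ = -9.372, σ = 13.631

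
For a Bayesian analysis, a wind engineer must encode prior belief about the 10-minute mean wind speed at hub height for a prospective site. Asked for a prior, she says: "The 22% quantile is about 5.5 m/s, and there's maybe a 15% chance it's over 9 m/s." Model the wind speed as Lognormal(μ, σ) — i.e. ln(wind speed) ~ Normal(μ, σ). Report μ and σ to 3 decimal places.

μ ≈ 1.915, σ ≈ 0.272

If T ~ Lognormal(μ,σ) then ln T ~ Normal(μ,σ), so the p-quantile of ln T is μ + z_p·σ.
ln(5.5) = 1.705 and ln(9) = 2.197; z_{0.22} = -0.7722, z_{0.85} = 1.036.
σ = (2.197 − 1.705)/(1.036 − (-0.7722)) = 0.272.
μ = 1.705 − (-0.7722)·0.272 = 1.915.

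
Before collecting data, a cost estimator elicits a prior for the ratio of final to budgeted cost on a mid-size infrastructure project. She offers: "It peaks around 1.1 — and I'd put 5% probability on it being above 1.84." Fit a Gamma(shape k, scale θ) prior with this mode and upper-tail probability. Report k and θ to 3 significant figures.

Gamma(k,θ) with k>1 has mode (k−1)θ, so θ = 1.1/(k−1).
Need P(X < 1.84) = 0.95 with θ tied to k this way. Start at k = 2, θ = 1.1: P(X<1.84) ≈ 0.498.
Too low — raise k to concentrate. Iterating converges to k ≈ 11.6.
Then θ = 1.1/(11.6−1) ≈ 0.104.

k ≈ 11.6, θ ≈ 0.104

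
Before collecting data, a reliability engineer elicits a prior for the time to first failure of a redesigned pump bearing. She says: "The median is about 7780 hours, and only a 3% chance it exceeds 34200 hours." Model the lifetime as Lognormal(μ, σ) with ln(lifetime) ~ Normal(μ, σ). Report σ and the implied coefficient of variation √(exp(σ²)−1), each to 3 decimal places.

σ ≈ 0.787, CV ≈ 0.927

If T ~ Lognormal(μ,σ) then ln T ~ Normal(μ,σ), so the p-quantile of ln T is μ + z_p·σ.
ln(7780) = 8.959 and ln(34200) = 10.44; z_{0.5} = 0, z_{0.97} = 1.881.
σ = (10.44 − 8.959)/(1.881 − (0)) = 0.787.
μ = 8.959 − (0)·0.787 = 8.959.
CV = √(exp(σ²)−1) = √(exp(0.6198)−1) = 0.927.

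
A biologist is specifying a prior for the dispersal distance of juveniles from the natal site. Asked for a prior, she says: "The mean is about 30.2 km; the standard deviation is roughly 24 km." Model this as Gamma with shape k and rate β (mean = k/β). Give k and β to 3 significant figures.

For Gamma(k, rate β): mean = k/β, variance = k/β², so CV = 1/√k.
CV = SD/mean = 24/30.2 = 0.7947, hence k = 1/CV² = 1.58.
Then β = k/mean = 1.58/30.2 = 0.0524.

k ≈ 1.58, β ≈ 0.0524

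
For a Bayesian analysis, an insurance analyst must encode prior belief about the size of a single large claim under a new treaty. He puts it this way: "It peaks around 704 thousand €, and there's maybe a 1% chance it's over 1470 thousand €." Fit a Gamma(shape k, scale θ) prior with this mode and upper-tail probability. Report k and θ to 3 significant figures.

Gamma(k,θ) with k>1 has mode (k−1)θ, so θ = 704/(k−1).
Need P(X < 1470) = 0.99 with θ tied to k this way. Start at k = 2, θ = 704: P(X<1470) ≈ 0.617.
Too low — raise k to concentrate. Iterating converges to k ≈ 9.99.
Then θ = 704/(9.99−1) ≈ 78.3.

k ≈ 9.99, θ ≈ 78.3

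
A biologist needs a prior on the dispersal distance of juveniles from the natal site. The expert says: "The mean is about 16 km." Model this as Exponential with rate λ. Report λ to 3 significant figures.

Exponential mean = 1/λ, so λ = 1/16.0 = 0.0625.

λ ≈ 0.0625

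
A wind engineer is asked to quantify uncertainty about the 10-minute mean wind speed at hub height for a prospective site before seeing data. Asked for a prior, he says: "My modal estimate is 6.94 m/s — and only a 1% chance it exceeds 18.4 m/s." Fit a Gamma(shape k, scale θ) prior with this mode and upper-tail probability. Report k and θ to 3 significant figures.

Gamma(k,θ) with k>1 has mode (k−1)θ, so θ = 6.94/(k−1).
Need P(X < 18.4) = 0.99 with θ tied to k this way. Start at k = 2, θ = 6.94: P(X<18.4) ≈ 0.742.
Too low — raise k to concentrate. Iterating converges to k ≈ 5.87.
Then θ = 6.94/(5.87−1) ≈ 1.42.

k ≈ 5.87, θ ≈ 1.42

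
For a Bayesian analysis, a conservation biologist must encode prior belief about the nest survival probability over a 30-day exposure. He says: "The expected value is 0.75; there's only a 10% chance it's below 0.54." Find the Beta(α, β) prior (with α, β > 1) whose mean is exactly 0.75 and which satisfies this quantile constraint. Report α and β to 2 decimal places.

α ≈ 5.58, β ≈ 1.86

With mean 0.75 fixed, write α = 0.75s, β = 0.25s where s = α+β.
Need P(θ < 0.54) = 0.1 under Beta(0.75s, 0.25s). Normal approximation: (q−m)/√(m(1−m)/s) ≈ z_{0.1} = -1.28, so s ≈ 0.75·0.25·(-1.28)²/(0.54−0.75)² = 7.0.
At s = 7.0: P(θ<0.54) ≈ 0.106. Adjusting to match 0.1 gives s ≈ 7.44.
So α = 0.75·7.44 ≈ 5.58, β = 0.25·7.44 ≈ 1.86.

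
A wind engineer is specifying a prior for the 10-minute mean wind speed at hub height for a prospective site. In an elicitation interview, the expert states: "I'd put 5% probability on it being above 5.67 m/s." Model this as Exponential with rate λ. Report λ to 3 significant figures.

P(T > 5.67) = e^(−λ·5.67) = 0.05, so λ = −ln(0.05)/5.67 = 0.528.

λ ≈ 0.528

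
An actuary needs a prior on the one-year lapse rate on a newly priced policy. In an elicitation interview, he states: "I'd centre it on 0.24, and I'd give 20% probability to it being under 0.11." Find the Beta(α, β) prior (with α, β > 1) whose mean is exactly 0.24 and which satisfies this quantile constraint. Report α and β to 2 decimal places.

With mean 0.24 fixed, write α = 0.24s, β = 0.76s where s = α+β.
Need P(θ < 0.11) = 0.2 under Beta(0.24s, 0.76s). Normal approximation: (q−m)/√(m(1−m)/s) ≈ z_{0.2} = -0.842, so s ≈ 0.24·0.76·(-0.842)²/(0.11−0.24)² = 7.6.
At s = 7.6: P(θ<0.11) ≈ 0.203. Adjusting to match 0.2 gives s ≈ 7.80.
So α = 0.24·7.80 ≈ 1.87, β = 0.76·7.80 ≈ 5.93.

α ≈ 1.87, β ≈ 5.93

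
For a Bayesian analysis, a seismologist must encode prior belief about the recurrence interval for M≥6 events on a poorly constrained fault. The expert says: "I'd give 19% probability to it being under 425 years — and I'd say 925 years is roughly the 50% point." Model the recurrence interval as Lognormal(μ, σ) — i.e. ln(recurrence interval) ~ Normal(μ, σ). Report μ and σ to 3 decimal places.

If T ~ Lognormal(μ,σ) then ln T ~ Normal(μ,σ), so the p-quantile of ln T is μ + z_p·σ.
ln(425) = 6.052 and ln(925) = 6.83; z_{0.19} = -0.8779, z_{0.5} = 0.
σ = (6.83 − 6.052)/(0 − (-0.8779)) = 0.886.
μ = 6.052 − (-0.8779)·0.886 = 6.830.

μ ≈ 6.830, σ ≈ 0.886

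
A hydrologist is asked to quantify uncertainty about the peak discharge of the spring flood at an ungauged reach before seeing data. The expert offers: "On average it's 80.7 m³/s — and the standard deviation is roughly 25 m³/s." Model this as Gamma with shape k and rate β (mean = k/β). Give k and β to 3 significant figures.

For Gamma(k, rate β): mean = k/β, variance = k/β², so CV = 1/√k.
CV = SD/mean = 25/80.7 = 0.3098, hence k = 1/CV² = 10.4.
Then β = k/mean = 10.4/80.7 = 0.129.

k ≈ 10.4, β ≈ 0.129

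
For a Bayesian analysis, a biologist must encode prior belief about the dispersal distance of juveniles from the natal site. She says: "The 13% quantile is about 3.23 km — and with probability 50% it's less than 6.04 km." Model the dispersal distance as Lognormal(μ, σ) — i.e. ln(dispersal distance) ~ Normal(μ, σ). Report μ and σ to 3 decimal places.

μ ≈ 1.798, σ ≈ 0.556

If T ~ Lognormal(μ,σ) then ln T ~ Normal(μ,σ), so the p-quantile of ln T is μ + z_p·σ.
ln(3.23) = 1.172 and ln(6.04) = 1.798; z_{0.13} = -1.126, z_{0.5} = 0.
σ = (1.798 − 1.172)/(0 − (-1.126)) = 0.556.
μ = 1.172 − (-1.126)·0.556 = 1.798.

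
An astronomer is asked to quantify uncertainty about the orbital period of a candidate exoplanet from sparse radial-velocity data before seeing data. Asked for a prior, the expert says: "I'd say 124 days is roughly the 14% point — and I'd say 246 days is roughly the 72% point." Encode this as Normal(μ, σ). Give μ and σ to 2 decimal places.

The p-quantile of Normal(μ,σ) is μ + z_p·σ, with z_{0.14} = -1.08 and z_{0.72} = 0.5828.
Eliminate σ: μ = (z₂·x₁ − z₁·x₂)/(z₂ − z₁) = (0.5828·124 − (-1.08)·246)/1.663 = 203.25.
Then σ = (x₂ − x₁)/(z₂ − z₁) = (246 − 124)/1.663 = 73.35.

μ = 203.25, σ = 73.35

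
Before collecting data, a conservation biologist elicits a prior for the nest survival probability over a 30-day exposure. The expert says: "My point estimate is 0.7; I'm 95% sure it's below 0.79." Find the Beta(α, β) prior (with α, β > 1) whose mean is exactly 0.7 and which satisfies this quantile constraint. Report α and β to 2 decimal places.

α ≈ 44.67, β ≈ 19.14

With mean 0.7 fixed, write α = 0.7s, β = 0.3s where s = α+β.
Need P(θ < 0.79) = 0.95 under Beta(0.7s, 0.3s). Normal approximation: (q−m)/√(m(1−m)/s) ≈ z_{0.95} = 1.64, so s ≈ 0.7·0.3·(1.64)²/(0.79−0.7)² = 70.1.
At s = 70.1: P(θ<0.79) ≈ 0.958. Adjusting to match 0.95 gives s ≈ 63.82.
So α = 0.7·63.82 ≈ 44.67, β = 0.3·63.82 ≈ 19.14.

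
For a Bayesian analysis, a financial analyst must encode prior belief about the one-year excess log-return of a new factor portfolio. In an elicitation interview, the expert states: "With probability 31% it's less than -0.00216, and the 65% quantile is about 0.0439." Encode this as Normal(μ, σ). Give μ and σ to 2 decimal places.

For Normal(μ,σ), the p-quantile is μ + z_p·σ. Here z_{0.31} = -0.4959, z_{0.65} = 0.3853.
So -0.00216 = μ − 0.4959σ and 0.0439 = μ + 0.3853σ.
Subtracting: σ = (0.0439 − -0.00216)/(0.3853 − (-0.4959)) = 0.05.
Then μ = -0.00216 − (-0.4959)·0.05 = 0.02.

μ = 0.02, σ = 0.05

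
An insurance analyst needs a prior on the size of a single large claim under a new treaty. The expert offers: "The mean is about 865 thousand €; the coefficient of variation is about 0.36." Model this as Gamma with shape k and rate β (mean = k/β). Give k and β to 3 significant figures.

k ≈ 7.72, β ≈ 0.00892

For Gamma(k, rate β): mean = k/β, variance = k/β², so CV = 1/√k.
CV = 0.36, hence k = 1/CV² = 7.72.
Then β = k/mean = 7.72/865 = 0.00892.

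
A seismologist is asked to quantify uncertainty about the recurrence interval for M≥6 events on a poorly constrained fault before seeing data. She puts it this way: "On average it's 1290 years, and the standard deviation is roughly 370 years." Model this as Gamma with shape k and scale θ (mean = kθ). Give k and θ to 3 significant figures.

k ≈ 12.2, θ ≈ 106

For Gamma(k, scale θ): mean = kθ, variance = kθ², so CV = 1/√k.
CV = SD/mean = 370/1290 = 0.2868, hence k = 1/CV² = 12.2.
Then θ = mean/k = 1290/12.2 = 106.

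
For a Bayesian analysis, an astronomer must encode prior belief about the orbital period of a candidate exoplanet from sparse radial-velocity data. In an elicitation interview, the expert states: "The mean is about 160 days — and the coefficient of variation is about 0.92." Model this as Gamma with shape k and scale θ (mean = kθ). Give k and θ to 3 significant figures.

For Gamma(k, scale θ): mean = kθ, variance = kθ², so CV = 1/√k.
CV = 0.92, hence k = 1/CV² = 1.18.
Then θ = mean/k = 160/1.18 = 135.

k ≈ 1.18, θ ≈ 135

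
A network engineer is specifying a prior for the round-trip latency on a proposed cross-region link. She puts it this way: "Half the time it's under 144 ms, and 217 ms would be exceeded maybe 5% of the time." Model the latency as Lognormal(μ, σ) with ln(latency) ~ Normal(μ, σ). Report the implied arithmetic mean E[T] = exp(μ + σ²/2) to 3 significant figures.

E[T] ≈ 149 ms

If T ~ Lognormal(μ,σ) then ln T ~ Normal(μ,σ), so the p-quantile of ln T is μ + z_p·σ.
ln(144) = 4.97 and ln(217) = 5.38; z_{0.5} = 0, z_{0.95} = 1.645.
σ = (5.38 − 4.97)/(1.645 − (0)) = 0.249.
μ = 4.97 − (0)·0.249 = 4.970.
E[T] = exp(μ + σ²/2) = exp(4.970 + 0.0311) = 149 ms.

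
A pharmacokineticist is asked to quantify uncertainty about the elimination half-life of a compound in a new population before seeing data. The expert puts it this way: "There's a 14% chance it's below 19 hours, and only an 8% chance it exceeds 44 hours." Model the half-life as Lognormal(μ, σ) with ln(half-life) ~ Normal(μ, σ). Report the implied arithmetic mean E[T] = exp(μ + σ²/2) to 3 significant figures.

If T ~ Lognormal(μ,σ) then ln T ~ Normal(μ,σ), so the p-quantile of ln T is μ + z_p·σ.
ln(19) = 2.944 and ln(44) = 3.784; z_{0.14} = -1.08, z_{0.92} = 1.405.
σ = (3.784 − 2.944)/(1.405 − (-1.08)) = 0.338.
μ = 2.944 − (-1.08)·0.338 = 3.309.
E[T] = exp(μ + σ²/2) = exp(3.309 + 0.0571) = 29 hours.

E[T] ≈ 29 hours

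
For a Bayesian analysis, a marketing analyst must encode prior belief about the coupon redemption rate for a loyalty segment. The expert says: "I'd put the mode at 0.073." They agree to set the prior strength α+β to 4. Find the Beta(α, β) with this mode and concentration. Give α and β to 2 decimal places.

For α,β > 1 the Beta mode is (α−1)/(α+β−2). With α+β = 4, the mode is (α−1)/2.
Set (α−1)/2 = 0.073 → α = 1 + 0.073·2 = 1.15.
β = 4 − α = 2.85.

α = 1.15, β = 2.85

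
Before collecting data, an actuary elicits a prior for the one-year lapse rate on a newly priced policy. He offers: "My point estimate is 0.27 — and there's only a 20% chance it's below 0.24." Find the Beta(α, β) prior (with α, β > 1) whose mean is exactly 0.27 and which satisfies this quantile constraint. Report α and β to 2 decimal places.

α ≈ 42.62, β ≈ 115.22

With mean 0.27 fixed, write α = 0.27s, β = 0.73s where s = α+β.
Need P(θ < 0.24) = 0.2 under Beta(0.27s, 0.73s). Normal approximation: (q−m)/√(m(1−m)/s) ≈ z_{0.2} = -0.842, so s ≈ 0.27·0.73·(-0.842)²/(0.24−0.27)² = 155.1.
At s = 155.1: P(θ<0.24) ≈ 0.202. Adjusting to match 0.2 gives s ≈ 157.84.
So α = 0.27·157.84 ≈ 42.62, β = 0.73·157.84 ≈ 115.22.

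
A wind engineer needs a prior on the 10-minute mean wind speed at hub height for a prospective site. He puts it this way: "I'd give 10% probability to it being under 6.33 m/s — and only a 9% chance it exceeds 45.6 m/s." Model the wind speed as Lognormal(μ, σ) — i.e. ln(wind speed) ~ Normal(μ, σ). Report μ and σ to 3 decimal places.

μ ≈ 2.810, σ ≈ 0.753

If T ~ Lognormal(μ,σ) then ln T ~ Normal(μ,σ), so the p-quantile of ln T is μ + z_p·σ.
ln(6.33) = 1.845 and ln(45.6) = 3.82; z_{0.1} = -1.282, z_{0.91} = 1.341.
σ = (3.82 − 1.845)/(1.341 − (-1.282)) = 0.753.
μ = 1.845 − (-1.282)·0.753 = 2.810.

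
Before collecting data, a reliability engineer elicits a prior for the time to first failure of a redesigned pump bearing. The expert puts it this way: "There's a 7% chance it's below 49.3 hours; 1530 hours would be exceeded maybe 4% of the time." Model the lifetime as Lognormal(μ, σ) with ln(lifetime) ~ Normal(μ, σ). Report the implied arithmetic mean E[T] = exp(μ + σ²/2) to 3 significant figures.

E[T] ≈ 418 hours

If T ~ Lognormal(μ,σ) then ln T ~ Normal(μ,σ), so the p-quantile of ln T is μ + z_p·σ.
ln(49.3) = 3.898 and ln(1530) = 7.333; z_{0.07} = -1.476, z_{0.96} = 1.751.
σ = (7.333 − 3.898)/(1.751 − (-1.476)) = 1.065.
μ = 3.898 − (-1.476)·1.065 = 5.469.
E[T] = exp(μ + σ²/2) = exp(5.469 + 0.5667) = 418 hours.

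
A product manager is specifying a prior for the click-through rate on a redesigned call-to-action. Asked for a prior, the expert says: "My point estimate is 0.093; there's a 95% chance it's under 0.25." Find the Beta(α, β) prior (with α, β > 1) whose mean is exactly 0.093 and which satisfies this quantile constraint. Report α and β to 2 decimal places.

α ≈ 1.18, β ≈ 11.51

With mean 0.093 fixed, write α = 0.093s, β = 0.907s where s = α+β.
Need P(θ < 0.25) = 0.95 under Beta(0.093s, 0.907s). Normal approximation: (q−m)/√(m(1−m)/s) ≈ z_{0.95} = 1.64, so s ≈ 0.093·0.907·(1.64)²/(0.25−0.093)² = 9.3.
At s = 9.3: P(θ<0.25) ≈ 0.930. Adjusting to match 0.95 gives s ≈ 12.69.
So α = 0.093·12.69 ≈ 1.18, β = 0.907·12.69 ≈ 11.51.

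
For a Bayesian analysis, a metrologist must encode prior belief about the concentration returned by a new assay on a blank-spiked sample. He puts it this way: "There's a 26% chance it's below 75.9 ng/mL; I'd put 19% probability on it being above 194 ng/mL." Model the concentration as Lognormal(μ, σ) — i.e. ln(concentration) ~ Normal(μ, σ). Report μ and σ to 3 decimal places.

μ ≈ 4.726, σ ≈ 0.617

If T ~ Lognormal(μ,σ) then ln T ~ Normal(μ,σ), so the p-quantile of ln T is μ + z_p·σ.
ln(75.9) = 4.329 and ln(194) = 5.268; z_{0.26} = -0.6433, z_{0.81} = 0.8779.
σ = (5.268 − 4.329)/(0.8779 − (-0.6433)) = 0.617.
μ = 4.329 − (-0.6433)·0.617 = 4.726.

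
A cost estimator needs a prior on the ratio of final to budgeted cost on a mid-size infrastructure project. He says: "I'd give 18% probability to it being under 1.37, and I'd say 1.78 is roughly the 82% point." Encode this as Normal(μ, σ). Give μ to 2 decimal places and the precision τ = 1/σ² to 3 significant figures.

For Normal(μ,σ), the p-quantile is μ + z_p·σ. Here z_{0.18} = -0.9154, z_{0.82} = 0.9154.
So 1.37 = μ − 0.9154σ and 1.78 = μ + 0.9154σ.
Subtracting: σ = (1.78 − 1.37)/(0.9154 − (-0.9154)) = 0.22.
Then μ = 1.37 − (-0.9154)·0.22 = 1.58.
Precision τ = 1/σ² = 1/0.224² = 19.9.

μ = 1.58, τ = 19.9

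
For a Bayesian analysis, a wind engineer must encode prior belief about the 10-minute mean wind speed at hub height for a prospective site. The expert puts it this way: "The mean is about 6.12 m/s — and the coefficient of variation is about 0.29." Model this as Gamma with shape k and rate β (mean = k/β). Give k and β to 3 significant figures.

k ≈ 11.9, β ≈ 1.94

For Gamma(k, rate β): mean = k/β, variance = k/β², so CV = 1/√k.
CV = 0.29, hence k = 1/CV² = 11.9.
Then β = k/mean = 11.9/6.12 = 1.94.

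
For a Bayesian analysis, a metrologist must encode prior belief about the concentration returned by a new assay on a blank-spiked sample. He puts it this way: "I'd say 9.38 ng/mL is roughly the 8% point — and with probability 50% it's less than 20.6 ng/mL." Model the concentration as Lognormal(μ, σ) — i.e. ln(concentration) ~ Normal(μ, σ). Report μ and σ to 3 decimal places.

If T ~ Lognormal(μ,σ) then ln T ~ Normal(μ,σ), so the p-quantile of ln T is μ + z_p·σ.
ln(9.38) = 2.239 and ln(20.6) = 3.025; z_{0.08} = -1.405, z_{0.5} = 0.
σ = (3.025 − 2.239)/(0 − (-1.405)) = 0.560.
μ = 2.239 − (-1.405)·0.560 = 3.025.

μ ≈ 3.025, σ ≈ 0.560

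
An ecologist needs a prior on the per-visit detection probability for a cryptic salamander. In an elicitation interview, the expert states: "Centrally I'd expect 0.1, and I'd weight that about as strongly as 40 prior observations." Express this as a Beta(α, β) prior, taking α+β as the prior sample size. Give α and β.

α = 4, β = 36

Under the effective-sample-size interpretation, Beta(α, β) has prior mean α/(α+β) and prior sample size α+β.
So α+β = 40 and α/(α+β) = 0.1, giving α = 0.1·40 = 4 and β = 40 − 4 = 36.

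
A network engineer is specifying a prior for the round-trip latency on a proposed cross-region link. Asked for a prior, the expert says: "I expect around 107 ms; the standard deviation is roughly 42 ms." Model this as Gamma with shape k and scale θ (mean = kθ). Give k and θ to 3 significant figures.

For Gamma(k, scale θ): mean = kθ, variance = kθ², so CV = 1/√k.
CV = SD/mean = 42/107 = 0.3925, hence k = 1/CV² = 6.49.
Then θ = mean/k = 107/6.49 = 16.5.

k ≈ 6.49, θ ≈ 16.5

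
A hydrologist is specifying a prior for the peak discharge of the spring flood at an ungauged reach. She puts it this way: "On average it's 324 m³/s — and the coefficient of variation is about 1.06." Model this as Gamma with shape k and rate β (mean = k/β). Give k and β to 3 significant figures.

k ≈ 0.89, β ≈ 0.00275

For Gamma(k, rate β): mean = k/β, variance = k/β², so CV = 1/√k.
CV = 1.06, hence k = 1/CV² = 0.89.
Then β = k/mean = 0.89/324 = 0.00275.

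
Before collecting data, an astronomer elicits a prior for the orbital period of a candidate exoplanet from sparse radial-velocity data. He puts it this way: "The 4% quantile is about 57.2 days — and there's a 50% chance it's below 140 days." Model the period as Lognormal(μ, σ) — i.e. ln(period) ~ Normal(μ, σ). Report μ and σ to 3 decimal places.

μ ≈ 4.942, σ ≈ 0.511

If T ~ Lognormal(μ,σ) then ln T ~ Normal(μ,σ), so the p-quantile of ln T is μ + z_p·σ.
ln(57.2) = 4.047 and ln(140) = 4.942; z_{0.04} = -1.751, z_{0.5} = 0.
σ = (4.942 − 4.047)/(0 − (-1.751)) = 0.511.
μ = 4.047 − (-1.751)·0.511 = 4.942.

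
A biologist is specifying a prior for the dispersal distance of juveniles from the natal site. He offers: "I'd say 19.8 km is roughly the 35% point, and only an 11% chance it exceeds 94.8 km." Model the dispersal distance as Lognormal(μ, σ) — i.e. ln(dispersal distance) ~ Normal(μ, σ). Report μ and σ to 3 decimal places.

μ ≈ 3.360, σ ≈ 0.972

If T ~ Lognormal(μ,σ) then ln T ~ Normal(μ,σ), so the p-quantile of ln T is μ + z_p·σ.
ln(19.8) = 2.986 and ln(94.8) = 4.552; z_{0.35} = -0.3853, z_{0.89} = 1.227.
σ = (4.552 − 2.986)/(1.227 − (-0.3853)) = 0.972.
μ = 2.986 − (-0.3853)·0.972 = 3.360.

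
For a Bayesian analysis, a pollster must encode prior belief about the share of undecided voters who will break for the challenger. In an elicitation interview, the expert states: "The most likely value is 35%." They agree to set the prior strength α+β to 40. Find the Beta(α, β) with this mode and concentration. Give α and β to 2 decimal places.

α = 14.30, β = 25.70

For α,β > 1 the Beta mode is (α−1)/(α+β−2). With α+β = 40, the mode is (α−1)/38.
Set (α−1)/38 = 0.35 → α = 1 + 0.35·38 = 14.30.
β = 40 − α = 25.70.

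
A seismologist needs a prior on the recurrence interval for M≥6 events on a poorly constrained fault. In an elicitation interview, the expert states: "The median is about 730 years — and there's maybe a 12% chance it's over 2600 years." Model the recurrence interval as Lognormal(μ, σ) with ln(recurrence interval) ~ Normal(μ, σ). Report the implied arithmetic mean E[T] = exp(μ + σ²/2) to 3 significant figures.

E[T] ≈ 1310 years

If T ~ Lognormal(μ,σ) then ln T ~ Normal(μ,σ), so the p-quantile of ln T is μ + z_p·σ.
ln(730) = 6.593 and ln(2600) = 7.863; z_{0.5} = 0, z_{0.88} = 1.175.
σ = (7.863 − 6.593)/(1.175 − (0)) = 1.081.
μ = 6.593 − (0)·1.081 = 6.593.
E[T] = exp(μ + σ²/2) = exp(6.593 + 0.5843) = 1310 years.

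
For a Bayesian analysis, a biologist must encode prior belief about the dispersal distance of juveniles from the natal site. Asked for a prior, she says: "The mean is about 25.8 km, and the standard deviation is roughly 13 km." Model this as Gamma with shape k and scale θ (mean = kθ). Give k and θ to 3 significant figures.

For Gamma(k, scale θ): mean = kθ, variance = kθ², so CV = 1/√k.
CV = SD/mean = 13/25.8 = 0.5039, hence k = 1/CV² = 3.94.
Then θ = mean/k = 25.8/3.94 = 6.55.

k ≈ 3.94, θ ≈ 6.55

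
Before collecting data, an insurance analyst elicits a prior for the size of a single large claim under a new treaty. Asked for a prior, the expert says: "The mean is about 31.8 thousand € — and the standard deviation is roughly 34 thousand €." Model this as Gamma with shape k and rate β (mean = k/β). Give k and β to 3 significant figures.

k ≈ 0.875, β ≈ 0.0275

For Gamma(k, rate β): mean = k/β, variance = k/β², so CV = 1/√k.
CV = SD/mean = 34/31.8 = 1.069, hence k = 1/CV² = 0.875.
Then β = k/mean = 0.875/31.8 = 0.0275.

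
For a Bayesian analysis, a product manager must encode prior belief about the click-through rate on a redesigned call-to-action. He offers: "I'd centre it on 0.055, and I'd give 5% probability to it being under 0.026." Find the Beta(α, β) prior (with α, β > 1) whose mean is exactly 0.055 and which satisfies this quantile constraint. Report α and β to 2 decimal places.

α ≈ 6.82, β ≈ 117.23

With mean 0.055 fixed, write α = 0.055s, β = 0.945s where s = α+β.
Need P(θ < 0.026) = 0.05 under Beta(0.055s, 0.945s). Normal approximation: (q−m)/√(m(1−m)/s) ≈ z_{0.05} = -1.64, so s ≈ 0.055·0.945·(-1.64)²/(0.026−0.055)² = 167.2.
At s = 167.2: P(θ<0.026) ≈ 0.026. Adjusting to match 0.05 gives s ≈ 124.05.
So α = 0.055·124.05 ≈ 6.82, β = 0.945·124.05 ≈ 117.23.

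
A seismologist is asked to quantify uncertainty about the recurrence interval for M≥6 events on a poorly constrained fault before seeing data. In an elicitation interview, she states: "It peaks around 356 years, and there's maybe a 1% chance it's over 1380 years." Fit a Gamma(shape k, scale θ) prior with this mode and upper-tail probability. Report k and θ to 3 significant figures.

Gamma(k,θ) with k>1 has mode (k−1)θ, so θ = 356/(k−1).
Need P(X < 1380) = 0.99 with θ tied to k this way. Start at k = 2, θ = 356: P(X<1380) ≈ 0.899.
Too low — raise k to concentrate. Iterating converges to k ≈ 3.3.
Then θ = 356/(3.3−1) ≈ 155.

k ≈ 3.3, θ ≈ 155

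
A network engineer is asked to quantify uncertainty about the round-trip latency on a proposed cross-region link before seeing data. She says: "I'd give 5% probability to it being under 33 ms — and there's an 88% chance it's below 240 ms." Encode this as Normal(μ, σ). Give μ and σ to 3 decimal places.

μ = 153.746, σ = 73.408

The p-quantile of Normal(μ,σ) is μ + z_p·σ, with z_{0.05} = -1.645 and z_{0.88} = 1.175.
Eliminate σ: μ = (z₂·x₁ − z₁·x₂)/(z₂ − z₁) = (1.175·33 − (-1.645)·240)/2.82 = 153.746.
Then σ = (x₂ − x₁)/(z₂ − z₁) = (240 − 33)/2.82 = 73.408.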